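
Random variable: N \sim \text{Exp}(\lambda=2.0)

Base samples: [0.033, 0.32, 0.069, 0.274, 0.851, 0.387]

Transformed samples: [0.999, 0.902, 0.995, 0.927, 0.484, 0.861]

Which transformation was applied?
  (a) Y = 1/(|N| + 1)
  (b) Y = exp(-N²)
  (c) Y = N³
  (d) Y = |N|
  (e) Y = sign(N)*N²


Checking option (b) Y = exp(-N²):
  N = 0.033 -> Y = 0.999 ✓
  N = 0.32 -> Y = 0.902 ✓
  N = 0.069 -> Y = 0.995 ✓
All samples match this transformation.

(b) exp(-N²)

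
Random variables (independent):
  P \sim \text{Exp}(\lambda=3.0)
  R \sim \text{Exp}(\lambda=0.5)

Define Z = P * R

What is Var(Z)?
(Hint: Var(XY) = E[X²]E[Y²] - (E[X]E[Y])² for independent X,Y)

Var(XY) = E[X²]E[Y²] - (E[X]E[Y])²
E[P] = 0.33333333, Var(P) = 0.11111111
E[R] = 2, Var(R) = 4
E[P²] = 0.11111111 + 0.33333333² = 0.22222222
E[R²] = 4 + 2² = 8
Var(Z) = 0.22222222*8 - (0.33333333*2)²
= 1.7777778 - 0.44444444 = 1.3333333

1.3333333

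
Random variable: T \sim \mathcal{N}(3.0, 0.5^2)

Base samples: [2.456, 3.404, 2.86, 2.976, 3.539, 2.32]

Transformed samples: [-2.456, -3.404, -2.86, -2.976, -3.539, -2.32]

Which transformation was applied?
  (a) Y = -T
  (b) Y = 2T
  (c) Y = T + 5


Checking option (a) Y = -T:
  T = 2.456 -> Y = -2.456 ✓
  T = 3.404 -> Y = -3.404 ✓
  T = 2.86 -> Y = -2.86 ✓
All samples match this transformation.

(a) -T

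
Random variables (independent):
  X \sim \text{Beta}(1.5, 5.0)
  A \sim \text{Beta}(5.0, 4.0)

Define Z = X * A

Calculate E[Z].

For independent RVs: E[XY] = E[X]*E[Y]
E[X] = 0.23076923
E[A] = 0.55555556
E[Z] = 0.23076923 * 0.55555556 = 0.12820513

0.12820513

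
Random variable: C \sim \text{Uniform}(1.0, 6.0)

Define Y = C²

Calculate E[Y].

E[C²] = Var(C) + (E[C])² = 2.0833333 + 12.25 = 14.333333

14.333333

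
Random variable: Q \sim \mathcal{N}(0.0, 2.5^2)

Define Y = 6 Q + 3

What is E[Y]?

For Y = 6Q + 3:
E[Y] = 6 * E[Q] + 3
E[Q] = 0.0 = 0
E[Y] = 6 * 0 + 3 = 3

3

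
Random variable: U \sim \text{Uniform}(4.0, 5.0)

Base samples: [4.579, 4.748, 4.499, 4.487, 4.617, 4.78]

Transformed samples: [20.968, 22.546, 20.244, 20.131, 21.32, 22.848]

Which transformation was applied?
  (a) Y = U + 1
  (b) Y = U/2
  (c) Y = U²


Checking option (c) Y = U²:
  U = 4.579 -> Y = 20.968 ✓
  U = 4.748 -> Y = 22.546 ✓
  U = 4.499 -> Y = 20.244 ✓
All samples match this transformation.

(c) U²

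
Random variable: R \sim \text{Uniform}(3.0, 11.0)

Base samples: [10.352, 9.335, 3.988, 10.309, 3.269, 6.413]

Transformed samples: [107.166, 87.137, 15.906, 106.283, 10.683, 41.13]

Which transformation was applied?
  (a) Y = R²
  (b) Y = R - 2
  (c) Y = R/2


Checking option (a) Y = R²:
  R = 10.352 -> Y = 107.166 ✓
  R = 9.335 -> Y = 87.137 ✓
  R = 3.988 -> Y = 15.906 ✓
All samples match this transformation.

(a) R²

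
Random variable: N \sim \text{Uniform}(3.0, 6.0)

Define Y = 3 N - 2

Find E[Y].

For Y = 3N - 2:
E[Y] = 3 * E[N] - 2
E[N] = (3 + 6)/2 = 4.5
E[Y] = 3 * 4.5 - 2 = 11.5

11.5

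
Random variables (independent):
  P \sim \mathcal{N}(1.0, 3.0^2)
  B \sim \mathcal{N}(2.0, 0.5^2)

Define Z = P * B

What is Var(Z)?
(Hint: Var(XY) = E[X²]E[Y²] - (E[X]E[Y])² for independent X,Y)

Var(XY) = E[X²]E[Y²] - (E[X]E[Y])²
E[P] = 1, Var(P) = 9
E[B] = 2, Var(B) = 0.25
E[P²] = 9 + 1² = 10
E[B²] = 0.25 + 2² = 4.25
Var(Z) = 10*4.25 - (1*2)²
= 42.5 - 4 = 38.5

38.5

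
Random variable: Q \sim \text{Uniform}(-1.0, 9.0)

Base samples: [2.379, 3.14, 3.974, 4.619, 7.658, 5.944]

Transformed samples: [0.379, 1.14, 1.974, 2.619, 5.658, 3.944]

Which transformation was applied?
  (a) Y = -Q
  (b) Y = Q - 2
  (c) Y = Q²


Checking option (b) Y = Q - 2:
  Q = 2.379 -> Y = 0.379 ✓
  Q = 3.14 -> Y = 1.14 ✓
  Q = 3.974 -> Y = 1.974 ✓
All samples match this transformation.

(b) Q - 2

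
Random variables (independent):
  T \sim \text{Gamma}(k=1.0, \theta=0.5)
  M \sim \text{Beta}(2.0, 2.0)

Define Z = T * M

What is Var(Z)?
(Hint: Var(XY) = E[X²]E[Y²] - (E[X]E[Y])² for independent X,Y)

Var(XY) = E[X²]E[Y²] - (E[X]E[Y])²
E[T] = 0.5, Var(T) = 0.25
E[M] = 0.5, Var(M) = 0.05
E[T²] = 0.25 + 0.5² = 0.5
E[M²] = 0.05 + 0.5² = 0.3
Var(Z) = 0.5*0.3 - (0.5*0.5)²
= 0.15 - 0.0625 = 0.0875

0.0875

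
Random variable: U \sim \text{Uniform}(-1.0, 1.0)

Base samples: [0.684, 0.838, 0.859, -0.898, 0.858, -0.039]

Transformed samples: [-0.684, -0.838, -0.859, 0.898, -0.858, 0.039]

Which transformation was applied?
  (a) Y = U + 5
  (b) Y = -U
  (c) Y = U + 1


Checking option (b) Y = -U:
  U = 0.684 -> Y = -0.684 ✓
  U = 0.838 -> Y = -0.838 ✓
  U = 0.859 -> Y = -0.859 ✓
All samples match this transformation.

(b) -U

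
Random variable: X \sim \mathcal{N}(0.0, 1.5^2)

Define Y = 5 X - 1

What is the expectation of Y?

For Y = 5X - 1:
E[Y] = 5 * E[X] - 1
E[X] = 0.0 = 0
E[Y] = 5 * 0 - 1 = -1

-1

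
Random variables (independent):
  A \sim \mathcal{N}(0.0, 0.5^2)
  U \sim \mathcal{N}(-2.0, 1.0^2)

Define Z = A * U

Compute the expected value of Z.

For independent RVs: E[XY] = E[X]*E[Y]
E[A] = 0
E[U] = -2
E[Z] = 0 * (-2) = 0

0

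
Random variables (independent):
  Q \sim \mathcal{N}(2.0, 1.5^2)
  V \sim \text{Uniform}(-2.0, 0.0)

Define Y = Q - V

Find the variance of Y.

For independent RVs: Var(aX + bY) = a²Var(X) + b²Var(Y)
Var(Q) = 2.25
Var(V) = 0.33333333
Var(Y) = 1²*2.25 + (-1)²*0.33333333
= 1*2.25 + 1*0.33333333 = 2.5833333

2.5833333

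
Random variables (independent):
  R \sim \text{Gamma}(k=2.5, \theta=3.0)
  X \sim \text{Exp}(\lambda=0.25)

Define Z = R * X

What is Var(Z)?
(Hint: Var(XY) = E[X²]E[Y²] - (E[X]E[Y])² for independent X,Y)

Var(XY) = E[X²]E[Y²] - (E[X]E[Y])²
E[R] = 7.5, Var(R) = 22.5
E[X] = 4, Var(X) = 16
E[R²] = 22.5 + 7.5² = 78.75
E[X²] = 16 + 4² = 32
Var(Z) = 78.75*32 - (7.5*4)²
= 2520 - 900 = 1620

1620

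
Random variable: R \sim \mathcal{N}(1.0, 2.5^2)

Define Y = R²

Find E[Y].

Using E[X²] = Var(X) + (E[X])²:
E[R] = 1
Var(R) = 2.5^2 = 6.25
E[R²] = 6.25 + 1² = 6.25 + 1 = 7.25

7.25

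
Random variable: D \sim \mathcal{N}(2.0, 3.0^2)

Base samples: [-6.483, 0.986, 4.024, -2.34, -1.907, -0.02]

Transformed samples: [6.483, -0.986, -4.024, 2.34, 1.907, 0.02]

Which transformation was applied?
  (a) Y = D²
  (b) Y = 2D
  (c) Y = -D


Checking option (c) Y = -D:
  D = -6.483 -> Y = 6.483 ✓
  D = 0.986 -> Y = -0.986 ✓
  D = 4.024 -> Y = -4.024 ✓
All samples match this transformation.

(c) -D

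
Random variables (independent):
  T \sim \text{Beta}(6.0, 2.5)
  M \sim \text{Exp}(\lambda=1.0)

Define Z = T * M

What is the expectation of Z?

For independent RVs: E[XY] = E[X]*E[Y]
E[T] = 0.70588235
E[M] = 1
E[Z] = 0.70588235 * 1 = 0.70588235

0.70588235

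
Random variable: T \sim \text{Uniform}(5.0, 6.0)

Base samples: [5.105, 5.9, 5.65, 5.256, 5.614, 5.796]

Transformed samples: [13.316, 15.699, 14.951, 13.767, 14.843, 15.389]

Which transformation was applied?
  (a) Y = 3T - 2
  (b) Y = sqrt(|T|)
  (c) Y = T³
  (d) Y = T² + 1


Checking option (a) Y = 3T - 2:
  T = 5.105 -> Y = 13.316 ✓
  T = 5.9 -> Y = 15.699 ✓
  T = 5.65 -> Y = 14.951 ✓
All samples match this transformation.

(a) 3T - 2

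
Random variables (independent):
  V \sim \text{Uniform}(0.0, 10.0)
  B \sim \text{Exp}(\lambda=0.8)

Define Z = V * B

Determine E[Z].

For independent RVs: E[XY] = E[X]*E[Y]
E[V] = 5
E[B] = 1.25
E[Z] = 5 * 1.25 = 6.25

6.25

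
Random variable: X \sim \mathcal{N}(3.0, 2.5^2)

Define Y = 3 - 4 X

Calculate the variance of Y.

For Y = aX + b: Var(Y) = a² * Var(X)
Var(X) = 2.5^2 = 6.25
Var(Y) = (-4)² * 6.25 = 16 * 6.25 = 100

100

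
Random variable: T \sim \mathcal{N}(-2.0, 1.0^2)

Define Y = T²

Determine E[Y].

E[T²] = Var(T) + (E[T])² = 1 + 4 = 5

5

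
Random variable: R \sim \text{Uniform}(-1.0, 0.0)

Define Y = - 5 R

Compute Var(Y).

For Y = aR + b: Var(Y) = a² * Var(R)
Var(R) = (0 + 1)^2/12 = 0.083333333
Var(Y) = (-5)² * 0.083333333 = 25 * 0.083333333 = 2.0833333

2.0833333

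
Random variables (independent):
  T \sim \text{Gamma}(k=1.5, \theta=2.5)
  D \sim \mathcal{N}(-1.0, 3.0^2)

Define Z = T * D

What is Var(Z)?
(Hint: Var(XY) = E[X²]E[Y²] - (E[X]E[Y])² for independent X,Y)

Var(XY) = E[X²]E[Y²] - (E[X]E[Y])²
E[T] = 3.75, Var(T) = 9.375
E[D] = -1, Var(D) = 9
E[T²] = 9.375 + 3.75² = 23.4375
E[D²] = 9 + (-1)² = 10
Var(Z) = 23.4375*10 - (3.75*(-1))²
= 234.375 - 14.0625 = 220.3125

220.3125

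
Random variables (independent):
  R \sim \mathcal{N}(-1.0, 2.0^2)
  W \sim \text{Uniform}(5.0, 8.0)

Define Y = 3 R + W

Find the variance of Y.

For independent RVs: Var(aX + bY) = a²Var(X) + b²Var(Y)
Var(R) = 4
Var(W) = 0.75
Var(Y) = 3²*4 + 1²*0.75
= 9*4 + 1*0.75 = 36.75

36.75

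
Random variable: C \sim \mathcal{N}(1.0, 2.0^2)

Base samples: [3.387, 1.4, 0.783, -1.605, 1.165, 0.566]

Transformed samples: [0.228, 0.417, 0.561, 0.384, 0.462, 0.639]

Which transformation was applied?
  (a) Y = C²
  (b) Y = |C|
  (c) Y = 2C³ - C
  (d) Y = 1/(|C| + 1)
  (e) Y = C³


Checking option (d) Y = 1/(|C| + 1):
  C = 3.387 -> Y = 0.228 ✓
  C = 1.4 -> Y = 0.417 ✓
  C = 0.783 -> Y = 0.561 ✓
All samples match this transformation.

(d) 1/(|C| + 1)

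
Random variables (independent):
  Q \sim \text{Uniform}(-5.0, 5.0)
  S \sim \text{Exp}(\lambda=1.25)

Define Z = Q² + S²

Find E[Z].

E[Z] = E[Q²] + E[S²]
E[Q²] = Var(Q) + E[Q]² = 8.3333333 + 0 = 8.3333333
E[S²] = Var(S) + E[S]² = 0.64 + 0.64 = 1.28
E[Z] = 8.3333333 + 1.28 = 9.6133333

9.6133333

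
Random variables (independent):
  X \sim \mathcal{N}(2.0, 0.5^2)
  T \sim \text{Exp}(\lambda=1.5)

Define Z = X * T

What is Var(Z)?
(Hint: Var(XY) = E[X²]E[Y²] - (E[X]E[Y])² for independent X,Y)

Var(XY) = E[X²]E[Y²] - (E[X]E[Y])²
E[X] = 2, Var(X) = 0.25
E[T] = 0.66666667, Var(T) = 0.44444444
E[X²] = 0.25 + 2² = 4.25
E[T²] = 0.44444444 + 0.66666667² = 0.88888889
Var(Z) = 4.25*0.88888889 - (2*0.66666667)²
= 3.7777778 - 1.7777778 = 2

2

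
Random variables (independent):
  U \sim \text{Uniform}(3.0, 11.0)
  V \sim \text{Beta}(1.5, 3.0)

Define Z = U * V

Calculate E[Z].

For independent RVs: E[XY] = E[X]*E[Y]
E[U] = 7
E[V] = 0.33333333
E[Z] = 7 * 0.33333333 = 2.3333333

2.3333333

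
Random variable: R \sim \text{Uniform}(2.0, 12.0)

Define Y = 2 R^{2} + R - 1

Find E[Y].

E[Y] = 2*E[R²] + 1*E[R] - 1
E[R] = 7
E[R²] = Var(R) + (E[R])² = 8.3333333 + 49 = 57.333333
E[Y] = 2*57.333333 + 1*7 - 1 = 120.66667

120.66667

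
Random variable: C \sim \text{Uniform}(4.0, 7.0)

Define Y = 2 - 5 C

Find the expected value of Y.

For Y = -5C + 2:
E[Y] = -5 * E[C] + 2
E[C] = (4 + 7)/2 = 5.5
E[Y] = -5 * 5.5 + 2 = -25.5

-25.5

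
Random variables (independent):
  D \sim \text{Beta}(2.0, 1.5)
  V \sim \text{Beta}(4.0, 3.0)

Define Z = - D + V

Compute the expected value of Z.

E[Z] = -1*E[D] + 1*E[V]
E[D] = 0.57142857
E[V] = 0.57142857
E[Z] = -1*0.57142857 + 1*0.57142857 = 0

0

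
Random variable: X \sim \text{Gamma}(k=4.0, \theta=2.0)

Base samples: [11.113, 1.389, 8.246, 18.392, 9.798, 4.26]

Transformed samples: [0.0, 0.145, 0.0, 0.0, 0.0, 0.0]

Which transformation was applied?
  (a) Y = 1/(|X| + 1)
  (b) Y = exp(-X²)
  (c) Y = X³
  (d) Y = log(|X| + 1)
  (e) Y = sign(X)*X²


Checking option (b) Y = exp(-X²):
  X = 11.113 -> Y = 0.0 ✓
  X = 1.389 -> Y = 0.145 ✓
  X = 8.246 -> Y = 0.0 ✓
All samples match this transformation.

(b) exp(-X²)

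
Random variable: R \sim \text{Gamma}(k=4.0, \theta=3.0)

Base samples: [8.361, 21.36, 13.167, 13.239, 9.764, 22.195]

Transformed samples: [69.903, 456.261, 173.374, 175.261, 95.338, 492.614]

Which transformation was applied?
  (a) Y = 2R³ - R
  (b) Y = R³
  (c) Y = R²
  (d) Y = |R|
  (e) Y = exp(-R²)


Checking option (c) Y = R²:
  R = 8.361 -> Y = 69.903 ✓
  R = 21.36 -> Y = 456.261 ✓
  R = 13.167 -> Y = 173.374 ✓
All samples match this transformation.

(c) R²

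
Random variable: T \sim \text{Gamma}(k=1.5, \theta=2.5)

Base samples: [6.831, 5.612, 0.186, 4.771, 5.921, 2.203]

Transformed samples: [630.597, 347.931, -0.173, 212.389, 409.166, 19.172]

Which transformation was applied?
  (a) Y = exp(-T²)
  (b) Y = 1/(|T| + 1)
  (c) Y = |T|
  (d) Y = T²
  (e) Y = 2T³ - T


Checking option (e) Y = 2T³ - T:
  T = 6.831 -> Y = 630.597 ✓
  T = 5.612 -> Y = 347.931 ✓
  T = 0.186 -> Y = -0.173 ✓
All samples match this transformation.

(e) 2T³ - T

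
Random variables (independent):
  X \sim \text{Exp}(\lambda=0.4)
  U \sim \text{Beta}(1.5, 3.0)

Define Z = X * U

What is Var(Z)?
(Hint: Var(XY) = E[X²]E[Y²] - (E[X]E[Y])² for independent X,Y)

Var(XY) = E[X²]E[Y²] - (E[X]E[Y])²
E[X] = 2.5, Var(X) = 6.25
E[U] = 0.33333333, Var(U) = 0.04040404
E[X²] = 6.25 + 2.5² = 12.5
E[U²] = 0.04040404 + 0.33333333² = 0.15151515
Var(Z) = 12.5*0.15151515 - (2.5*0.33333333)²
= 1.8939394 - 0.69444444 = 1.1994949

1.1994949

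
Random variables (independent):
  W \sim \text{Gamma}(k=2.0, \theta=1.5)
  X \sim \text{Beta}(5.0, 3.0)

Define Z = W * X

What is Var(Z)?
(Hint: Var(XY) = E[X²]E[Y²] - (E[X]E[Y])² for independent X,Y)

Var(XY) = E[X²]E[Y²] - (E[X]E[Y])²
E[W] = 3, Var(W) = 4.5
E[X] = 0.625, Var(X) = 0.026041667
E[W²] = 4.5 + 3² = 13.5
E[X²] = 0.026041667 + 0.625² = 0.41666667
Var(Z) = 13.5*0.41666667 - (3*0.625)²
= 5.625 - 3.515625 = 2.109375

2.109375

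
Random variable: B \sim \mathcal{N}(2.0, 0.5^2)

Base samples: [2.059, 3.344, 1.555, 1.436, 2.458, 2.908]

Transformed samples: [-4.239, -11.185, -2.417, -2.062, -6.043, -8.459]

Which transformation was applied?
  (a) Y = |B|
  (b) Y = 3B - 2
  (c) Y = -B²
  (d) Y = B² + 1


Checking option (c) Y = -B²:
  B = 2.059 -> Y = -4.239 ✓
  B = 3.344 -> Y = -11.185 ✓
  B = 1.555 -> Y = -2.417 ✓
All samples match this transformation.

(c) -B²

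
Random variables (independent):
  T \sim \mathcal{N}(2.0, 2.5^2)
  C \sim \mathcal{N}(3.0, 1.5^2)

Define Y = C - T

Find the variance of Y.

For independent RVs: Var(aX + bY) = a²Var(X) + b²Var(Y)
Var(T) = 6.25
Var(C) = 2.25
Var(Y) = (-1)²*6.25 + 1²*2.25
= 1*6.25 + 1*2.25 = 8.5

8.5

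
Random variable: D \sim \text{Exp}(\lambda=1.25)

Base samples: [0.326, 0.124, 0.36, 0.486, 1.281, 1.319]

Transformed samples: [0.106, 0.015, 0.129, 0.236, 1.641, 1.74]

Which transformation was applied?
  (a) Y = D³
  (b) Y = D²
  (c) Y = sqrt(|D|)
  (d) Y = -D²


Checking option (b) Y = D²:
  D = 0.326 -> Y = 0.106 ✓
  D = 0.124 -> Y = 0.015 ✓
  D = 0.36 -> Y = 0.129 ✓
All samples match this transformation.

(b) D²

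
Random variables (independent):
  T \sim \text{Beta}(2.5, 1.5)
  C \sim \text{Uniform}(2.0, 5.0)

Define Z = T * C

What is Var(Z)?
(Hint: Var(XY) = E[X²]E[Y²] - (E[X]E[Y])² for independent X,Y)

Var(XY) = E[X²]E[Y²] - (E[X]E[Y])²
E[T] = 0.625, Var(T) = 0.046875
E[C] = 3.5, Var(C) = 0.75
E[T²] = 0.046875 + 0.625² = 0.4375
E[C²] = 0.75 + 3.5² = 13
Var(Z) = 0.4375*13 - (0.625*3.5)²
= 5.6875 - 4.7851562 = 0.90234375

0.90234375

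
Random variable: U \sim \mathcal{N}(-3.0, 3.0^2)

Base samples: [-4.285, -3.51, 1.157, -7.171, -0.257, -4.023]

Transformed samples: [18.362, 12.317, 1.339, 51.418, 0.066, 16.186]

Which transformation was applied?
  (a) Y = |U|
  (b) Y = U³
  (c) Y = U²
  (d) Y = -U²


Checking option (c) Y = U²:
  U = -4.285 -> Y = 18.362 ✓
  U = -3.51 -> Y = 12.317 ✓
  U = 1.157 -> Y = 1.339 ✓
All samples match this transformation.

(c) U²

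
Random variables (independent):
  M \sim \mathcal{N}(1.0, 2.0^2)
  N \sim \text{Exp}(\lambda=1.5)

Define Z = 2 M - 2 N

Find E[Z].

E[Z] = 2*E[M] - 2*E[N]
E[M] = 1
E[N] = 0.66666667
E[Z] = 2*1 - 2*0.66666667 = 0.66666667

0.66666667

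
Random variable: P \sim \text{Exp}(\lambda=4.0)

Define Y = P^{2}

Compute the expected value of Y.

E[Y] = 1*E[P²]
E[P] = 0.25
E[P²] = Var(P) + (E[P])² = 0.0625 + 0.0625 = 0.125
E[Y] = 1*0.125 = 0.125

0.125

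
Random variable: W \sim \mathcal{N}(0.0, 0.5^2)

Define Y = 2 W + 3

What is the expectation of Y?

For Y = 2W + 3:
E[Y] = 2 * E[W] + 3
E[W] = 0.0 = 0
E[Y] = 2 * 0 + 3 = 3

3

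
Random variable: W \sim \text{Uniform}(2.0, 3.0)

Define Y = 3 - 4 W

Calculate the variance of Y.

For Y = aW + b: Var(Y) = a² * Var(W)
Var(W) = (3 - 2)^2/12 = 0.083333333
Var(Y) = (-4)² * 0.083333333 = 16 * 0.083333333 = 1.3333333

1.3333333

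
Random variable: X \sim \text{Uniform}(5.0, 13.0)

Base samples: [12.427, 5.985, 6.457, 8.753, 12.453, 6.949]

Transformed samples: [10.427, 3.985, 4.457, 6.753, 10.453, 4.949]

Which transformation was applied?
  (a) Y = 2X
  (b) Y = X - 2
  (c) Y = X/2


Checking option (b) Y = X - 2:
  X = 12.427 -> Y = 10.427 ✓
  X = 5.985 -> Y = 3.985 ✓
  X = 6.457 -> Y = 4.457 ✓
All samples match this transformation.

(b) X - 2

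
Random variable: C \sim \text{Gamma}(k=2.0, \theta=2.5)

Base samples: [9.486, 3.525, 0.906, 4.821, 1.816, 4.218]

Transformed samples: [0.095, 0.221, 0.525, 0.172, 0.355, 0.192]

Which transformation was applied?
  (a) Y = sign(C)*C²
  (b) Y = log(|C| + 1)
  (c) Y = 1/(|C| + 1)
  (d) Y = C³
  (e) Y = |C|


Checking option (c) Y = 1/(|C| + 1):
  C = 9.486 -> Y = 0.095 ✓
  C = 3.525 -> Y = 0.221 ✓
  C = 0.906 -> Y = 0.525 ✓
All samples match this transformation.

(c) 1/(|C| + 1)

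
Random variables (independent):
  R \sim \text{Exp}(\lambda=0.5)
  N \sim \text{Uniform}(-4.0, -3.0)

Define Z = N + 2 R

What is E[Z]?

E[Z] = 2*E[R] + 1*E[N]
E[R] = 2
E[N] = -3.5
E[Z] = 2*2 + 1*(-3.5) = 0.5

0.5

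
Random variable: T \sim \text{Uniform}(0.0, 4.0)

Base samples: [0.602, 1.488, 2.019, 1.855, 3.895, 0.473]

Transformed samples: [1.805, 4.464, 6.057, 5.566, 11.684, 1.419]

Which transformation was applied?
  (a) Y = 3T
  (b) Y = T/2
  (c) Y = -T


Checking option (a) Y = 3T:
  T = 0.602 -> Y = 1.805 ✓
  T = 1.488 -> Y = 4.464 ✓
  T = 2.019 -> Y = 6.057 ✓
All samples match this transformation.

(a) 3T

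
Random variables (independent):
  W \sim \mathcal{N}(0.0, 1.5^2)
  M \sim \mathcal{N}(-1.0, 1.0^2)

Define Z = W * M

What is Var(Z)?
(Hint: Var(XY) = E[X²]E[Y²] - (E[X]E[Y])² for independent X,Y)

Var(XY) = E[X²]E[Y²] - (E[X]E[Y])²
E[W] = 0, Var(W) = 2.25
E[M] = -1, Var(M) = 1
E[W²] = 2.25 + 0² = 2.25
E[M²] = 1 + (-1)² = 2
Var(Z) = 2.25*2 - (0*(-1))²
= 4.5 - 0 = 4.5

4.5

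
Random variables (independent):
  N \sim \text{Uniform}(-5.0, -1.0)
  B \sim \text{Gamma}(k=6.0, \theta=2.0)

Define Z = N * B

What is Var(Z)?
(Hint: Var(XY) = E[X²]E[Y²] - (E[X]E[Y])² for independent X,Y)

Var(XY) = E[X²]E[Y²] - (E[X]E[Y])²
E[N] = -3, Var(N) = 1.3333333
E[B] = 12, Var(B) = 24
E[N²] = 1.3333333 + (-3)² = 10.333333
E[B²] = 24 + 12² = 168
Var(Z) = 10.333333*168 - (-3*12)²
= 1736 - 1296 = 440

440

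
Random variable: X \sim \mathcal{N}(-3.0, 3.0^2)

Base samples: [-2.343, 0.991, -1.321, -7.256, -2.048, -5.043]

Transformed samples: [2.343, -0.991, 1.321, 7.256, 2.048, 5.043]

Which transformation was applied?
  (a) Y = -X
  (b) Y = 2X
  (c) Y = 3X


Checking option (a) Y = -X:
  X = -2.343 -> Y = 2.343 ✓
  X = 0.991 -> Y = -0.991 ✓
  X = -1.321 -> Y = 1.321 ✓
All samples match this transformation.

(a) -X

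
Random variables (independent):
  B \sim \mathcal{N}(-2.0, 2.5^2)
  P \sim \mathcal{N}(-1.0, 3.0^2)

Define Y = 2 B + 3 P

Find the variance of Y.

For independent RVs: Var(aX + bY) = a²Var(X) + b²Var(Y)
Var(B) = 6.25
Var(P) = 9
Var(Y) = 2²*6.25 + 3²*9
= 4*6.25 + 9*9 = 106

106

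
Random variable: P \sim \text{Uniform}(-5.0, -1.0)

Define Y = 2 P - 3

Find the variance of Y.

For Y = aP + b: Var(Y) = a² * Var(P)
Var(P) = (-1 + 5)^2/12 = 1.3333333
Var(Y) = 2² * 1.3333333 = 4 * 1.3333333 = 5.3333333

5.3333333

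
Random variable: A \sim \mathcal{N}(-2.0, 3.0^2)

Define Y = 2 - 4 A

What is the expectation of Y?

For Y = -4A + 2:
E[Y] = -4 * E[A] + 2
E[A] = -2.0 = -2
E[Y] = -4 * (-2) + 2 = 10

10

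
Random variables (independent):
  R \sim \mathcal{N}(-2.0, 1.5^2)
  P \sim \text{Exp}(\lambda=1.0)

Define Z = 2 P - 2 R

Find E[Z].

E[Z] = -2*E[R] + 2*E[P]
E[R] = -2
E[P] = 1
E[Z] = -2*(-2) + 2*1 = 6

6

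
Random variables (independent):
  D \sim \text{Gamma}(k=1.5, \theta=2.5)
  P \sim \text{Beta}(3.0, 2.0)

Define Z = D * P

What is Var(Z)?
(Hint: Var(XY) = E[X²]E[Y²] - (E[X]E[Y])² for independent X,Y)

Var(XY) = E[X²]E[Y²] - (E[X]E[Y])²
E[D] = 3.75, Var(D) = 9.375
E[P] = 0.6, Var(P) = 0.04
E[D²] = 9.375 + 3.75² = 23.4375
E[P²] = 0.04 + 0.6² = 0.4
Var(Z) = 23.4375*0.4 - (3.75*0.6)²
= 9.375 - 5.0625 = 4.3125

4.3125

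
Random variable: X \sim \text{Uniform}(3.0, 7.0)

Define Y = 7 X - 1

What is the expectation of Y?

For Y = 7X - 1:
E[Y] = 7 * E[X] - 1
E[X] = (3 + 7)/2 = 5
E[Y] = 7 * 5 - 1 = 34

34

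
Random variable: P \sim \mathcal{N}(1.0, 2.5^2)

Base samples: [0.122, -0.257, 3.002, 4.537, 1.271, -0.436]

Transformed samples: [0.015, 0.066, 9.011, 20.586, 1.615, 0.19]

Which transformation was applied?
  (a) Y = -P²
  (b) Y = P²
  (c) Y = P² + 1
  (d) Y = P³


Checking option (b) Y = P²:
  P = 0.122 -> Y = 0.015 ✓
  P = -0.257 -> Y = 0.066 ✓
  P = 3.002 -> Y = 9.011 ✓
All samples match this transformation.

(b) P²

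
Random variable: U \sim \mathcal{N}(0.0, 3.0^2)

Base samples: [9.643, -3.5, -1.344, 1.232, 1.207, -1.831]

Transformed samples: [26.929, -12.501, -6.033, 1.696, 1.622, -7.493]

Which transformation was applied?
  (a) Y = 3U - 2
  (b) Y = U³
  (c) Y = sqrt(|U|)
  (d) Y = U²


Checking option (a) Y = 3U - 2:
  U = 9.643 -> Y = 26.929 ✓
  U = -3.5 -> Y = -12.501 ✓
  U = -1.344 -> Y = -6.033 ✓
All samples match this transformation.

(a) 3U - 2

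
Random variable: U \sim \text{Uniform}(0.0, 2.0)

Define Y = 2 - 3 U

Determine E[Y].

For Y = -3U + 2:
E[Y] = -3 * E[U] + 2
E[U] = (0 + 2)/2 = 1
E[Y] = -3 * 1 + 2 = -1

-1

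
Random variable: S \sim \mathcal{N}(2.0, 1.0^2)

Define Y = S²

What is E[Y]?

E[S²] = Var(S) + (E[S])² = 1 + 4 = 5

5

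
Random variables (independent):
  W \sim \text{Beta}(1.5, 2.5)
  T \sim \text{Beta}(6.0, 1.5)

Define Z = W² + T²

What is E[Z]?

E[Z] = E[W²] + E[T²]
E[W²] = Var(W) + E[W]² = 0.046875 + 0.140625 = 0.1875
E[T²] = Var(T) + E[T]² = 0.018823529 + 0.64 = 0.65882353
E[Z] = 0.1875 + 0.65882353 = 0.84632353

0.84632353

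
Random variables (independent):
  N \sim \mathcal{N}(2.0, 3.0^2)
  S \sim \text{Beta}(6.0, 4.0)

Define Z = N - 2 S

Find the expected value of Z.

E[Z] = 1*E[N] - 2*E[S]
E[N] = 2
E[S] = 0.6
E[Z] = 1*2 - 2*0.6 = 0.8

0.8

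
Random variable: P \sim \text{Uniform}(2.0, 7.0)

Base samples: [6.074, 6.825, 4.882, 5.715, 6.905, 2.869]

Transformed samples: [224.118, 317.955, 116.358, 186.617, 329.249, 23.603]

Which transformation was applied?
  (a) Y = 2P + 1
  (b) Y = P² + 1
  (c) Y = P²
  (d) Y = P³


Checking option (d) Y = P³:
  P = 6.074 -> Y = 224.118 ✓
  P = 6.825 -> Y = 317.955 ✓
  P = 4.882 -> Y = 116.358 ✓
All samples match this transformation.

(d) P³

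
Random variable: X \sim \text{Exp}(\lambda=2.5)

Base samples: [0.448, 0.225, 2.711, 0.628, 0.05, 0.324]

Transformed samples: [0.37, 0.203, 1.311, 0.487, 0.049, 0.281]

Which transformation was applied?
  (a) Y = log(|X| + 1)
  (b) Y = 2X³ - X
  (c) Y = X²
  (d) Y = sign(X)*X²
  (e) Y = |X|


Checking option (a) Y = log(|X| + 1):
  X = 0.448 -> Y = 0.37 ✓
  X = 0.225 -> Y = 0.203 ✓
  X = 2.711 -> Y = 1.311 ✓
All samples match this transformation.

(a) log(|X| + 1)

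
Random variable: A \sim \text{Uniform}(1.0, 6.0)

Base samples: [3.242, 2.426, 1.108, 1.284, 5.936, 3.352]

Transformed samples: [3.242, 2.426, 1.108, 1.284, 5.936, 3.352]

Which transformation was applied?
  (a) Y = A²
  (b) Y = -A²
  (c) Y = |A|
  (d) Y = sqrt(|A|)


Checking option (c) Y = |A|:
  A = 3.242 -> Y = 3.242 ✓
  A = 2.426 -> Y = 2.426 ✓
  A = 1.108 -> Y = 1.108 ✓
All samples match this transformation.

(c) |A|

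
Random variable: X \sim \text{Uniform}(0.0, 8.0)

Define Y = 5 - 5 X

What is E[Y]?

For Y = -5X + 5:
E[Y] = -5 * E[X] + 5
E[X] = (0 + 8)/2 = 4
E[Y] = -5 * 4 + 5 = -15

-15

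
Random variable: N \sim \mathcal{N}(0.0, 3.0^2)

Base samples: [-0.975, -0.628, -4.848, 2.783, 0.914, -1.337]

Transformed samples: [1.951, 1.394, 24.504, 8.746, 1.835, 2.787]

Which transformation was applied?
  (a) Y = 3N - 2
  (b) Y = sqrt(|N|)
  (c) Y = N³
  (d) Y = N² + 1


Checking option (d) Y = N² + 1:
  N = -0.975 -> Y = 1.951 ✓
  N = -0.628 -> Y = 1.394 ✓
  N = -4.848 -> Y = 24.504 ✓
All samples match this transformation.

(d) N² + 1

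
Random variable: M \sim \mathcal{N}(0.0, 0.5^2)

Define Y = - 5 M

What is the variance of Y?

For Y = aM + b: Var(Y) = a² * Var(M)
Var(M) = 0.5^2 = 0.25
Var(Y) = (-5)² * 0.25 = 25 * 0.25 = 6.25

6.25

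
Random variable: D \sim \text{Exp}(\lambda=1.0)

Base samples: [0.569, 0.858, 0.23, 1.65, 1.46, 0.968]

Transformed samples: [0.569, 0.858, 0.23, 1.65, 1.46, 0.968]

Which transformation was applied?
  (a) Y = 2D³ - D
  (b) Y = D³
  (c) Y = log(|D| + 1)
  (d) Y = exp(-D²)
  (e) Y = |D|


Checking option (e) Y = |D|:
  D = 0.569 -> Y = 0.569 ✓
  D = 0.858 -> Y = 0.858 ✓
  D = 0.23 -> Y = 0.23 ✓
All samples match this transformation.

(e) |D|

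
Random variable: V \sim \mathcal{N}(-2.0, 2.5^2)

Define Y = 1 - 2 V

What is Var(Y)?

For Y = aV + b: Var(Y) = a² * Var(V)
Var(V) = 2.5^2 = 6.25
Var(Y) = (-2)² * 6.25 = 4 * 6.25 = 25

25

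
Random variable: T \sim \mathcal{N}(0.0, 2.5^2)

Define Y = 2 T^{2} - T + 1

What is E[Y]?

E[Y] = 2*E[T²] - 1*E[T] + 1
E[T] = 0
E[T²] = Var(T) + (E[T])² = 6.25 + 0 = 6.25
E[Y] = 2*6.25 - 1*0 + 1 = 13.5

13.5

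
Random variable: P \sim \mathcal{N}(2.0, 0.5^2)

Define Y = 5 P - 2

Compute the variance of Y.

For Y = aP + b: Var(Y) = a² * Var(P)
Var(P) = 0.5^2 = 0.25
Var(Y) = 5² * 0.25 = 25 * 0.25 = 6.25

6.25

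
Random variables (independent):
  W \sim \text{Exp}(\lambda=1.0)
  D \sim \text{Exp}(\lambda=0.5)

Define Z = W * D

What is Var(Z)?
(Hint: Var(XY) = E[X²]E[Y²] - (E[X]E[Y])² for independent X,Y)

Var(XY) = E[X²]E[Y²] - (E[X]E[Y])²
E[W] = 1, Var(W) = 1
E[D] = 2, Var(D) = 4
E[W²] = 1 + 1² = 2
E[D²] = 4 + 2² = 8
Var(Z) = 2*8 - (1*2)²
= 16 - 4 = 12

12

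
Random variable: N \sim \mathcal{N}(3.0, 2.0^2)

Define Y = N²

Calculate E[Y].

Using E[X²] = Var(X) + (E[X])²:
E[N] = 3
Var(N) = 2.0^2 = 4
E[N²] = 4 + 3² = 4 + 9 = 13

13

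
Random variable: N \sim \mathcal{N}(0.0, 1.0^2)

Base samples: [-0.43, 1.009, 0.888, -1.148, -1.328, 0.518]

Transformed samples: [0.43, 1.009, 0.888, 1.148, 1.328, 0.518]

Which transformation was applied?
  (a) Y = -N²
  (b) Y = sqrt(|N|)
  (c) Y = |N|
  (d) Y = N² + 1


Checking option (c) Y = |N|:
  N = -0.43 -> Y = 0.43 ✓
  N = 1.009 -> Y = 1.009 ✓
  N = 0.888 -> Y = 0.888 ✓
All samples match this transformation.

(c) |N|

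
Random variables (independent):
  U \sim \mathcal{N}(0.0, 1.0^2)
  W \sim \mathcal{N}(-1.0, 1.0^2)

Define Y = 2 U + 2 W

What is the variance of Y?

For independent RVs: Var(aX + bY) = a²Var(X) + b²Var(Y)
Var(U) = 1
Var(W) = 1
Var(Y) = 2²*1 + 2²*1
= 4*1 + 4*1 = 8

8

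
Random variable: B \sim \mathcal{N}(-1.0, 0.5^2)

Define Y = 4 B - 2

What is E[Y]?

For Y = 4B - 2:
E[Y] = 4 * E[B] - 2
E[B] = -1.0 = -1
E[Y] = 4 * (-1) - 2 = -6

-6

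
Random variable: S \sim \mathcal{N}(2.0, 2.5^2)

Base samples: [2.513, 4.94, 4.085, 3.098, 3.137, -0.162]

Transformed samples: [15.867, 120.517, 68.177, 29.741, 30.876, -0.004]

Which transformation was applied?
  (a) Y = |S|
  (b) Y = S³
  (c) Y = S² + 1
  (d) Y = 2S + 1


Checking option (b) Y = S³:
  S = 2.513 -> Y = 15.867 ✓
  S = 4.94 -> Y = 120.517 ✓
  S = 4.085 -> Y = 68.177 ✓
All samples match this transformation.

(b) S³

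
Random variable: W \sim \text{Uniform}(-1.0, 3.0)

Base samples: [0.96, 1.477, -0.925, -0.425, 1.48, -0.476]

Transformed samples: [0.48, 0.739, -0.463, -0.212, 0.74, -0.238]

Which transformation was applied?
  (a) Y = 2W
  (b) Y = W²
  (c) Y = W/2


Checking option (c) Y = W/2:
  W = 0.96 -> Y = 0.48 ✓
  W = 1.477 -> Y = 0.739 ✓
  W = -0.925 -> Y = -0.463 ✓
All samples match this transformation.

(c) W/2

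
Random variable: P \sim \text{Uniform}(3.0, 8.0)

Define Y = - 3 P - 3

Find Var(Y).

For Y = aP + b: Var(Y) = a² * Var(P)
Var(P) = (8 - 3)^2/12 = 2.0833333
Var(Y) = (-3)² * 2.0833333 = 9 * 2.0833333 = 18.75

18.75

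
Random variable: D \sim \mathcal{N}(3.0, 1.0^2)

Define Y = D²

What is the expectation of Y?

Using E[X²] = Var(X) + (E[X])²:
E[D] = 3
Var(D) = 1.0^2 = 1
E[D²] = 1 + 3² = 1 + 9 = 10

10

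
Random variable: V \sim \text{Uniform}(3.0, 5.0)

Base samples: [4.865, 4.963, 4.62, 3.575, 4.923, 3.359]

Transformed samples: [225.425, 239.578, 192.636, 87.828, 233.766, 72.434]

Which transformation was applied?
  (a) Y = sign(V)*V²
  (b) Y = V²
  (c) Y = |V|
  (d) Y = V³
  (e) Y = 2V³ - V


Checking option (e) Y = 2V³ - V:
  V = 4.865 -> Y = 225.425 ✓
  V = 4.963 -> Y = 239.578 ✓
  V = 4.62 -> Y = 192.636 ✓
All samples match this transformation.

(e) 2V³ - V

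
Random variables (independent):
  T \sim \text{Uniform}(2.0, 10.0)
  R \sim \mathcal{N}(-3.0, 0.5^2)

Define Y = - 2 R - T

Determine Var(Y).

For independent RVs: Var(aX + bY) = a²Var(X) + b²Var(Y)
Var(T) = 5.3333333
Var(R) = 0.25
Var(Y) = (-1)²*5.3333333 + (-2)²*0.25
= 1*5.3333333 + 4*0.25 = 6.3333333

6.3333333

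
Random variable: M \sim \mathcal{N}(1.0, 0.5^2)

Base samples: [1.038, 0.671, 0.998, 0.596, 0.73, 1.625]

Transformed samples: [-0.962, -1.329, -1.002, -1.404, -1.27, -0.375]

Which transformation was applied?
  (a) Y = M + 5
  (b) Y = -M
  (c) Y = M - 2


Checking option (c) Y = M - 2:
  M = 1.038 -> Y = -0.962 ✓
  M = 0.671 -> Y = -1.329 ✓
  M = 0.998 -> Y = -1.002 ✓
All samples match this transformation.

(c) M - 2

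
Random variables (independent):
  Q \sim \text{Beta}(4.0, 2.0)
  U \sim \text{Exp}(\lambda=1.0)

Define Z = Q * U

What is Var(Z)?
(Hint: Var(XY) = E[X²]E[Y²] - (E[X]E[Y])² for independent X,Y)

Var(XY) = E[X²]E[Y²] - (E[X]E[Y])²
E[Q] = 0.66666667, Var(Q) = 0.031746032
E[U] = 1, Var(U) = 1
E[Q²] = 0.031746032 + 0.66666667² = 0.47619048
E[U²] = 1 + 1² = 2
Var(Z) = 0.47619048*2 - (0.66666667*1)²
= 0.95238095 - 0.44444444 = 0.50793651

0.50793651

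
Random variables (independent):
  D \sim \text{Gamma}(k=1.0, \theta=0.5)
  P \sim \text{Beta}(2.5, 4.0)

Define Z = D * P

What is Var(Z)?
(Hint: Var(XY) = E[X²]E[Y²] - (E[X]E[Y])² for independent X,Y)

Var(XY) = E[X²]E[Y²] - (E[X]E[Y])²
E[D] = 0.5, Var(D) = 0.25
E[P] = 0.38461538, Var(P) = 0.031558185
E[D²] = 0.25 + 0.5² = 0.5
E[P²] = 0.031558185 + 0.38461538² = 0.17948718
Var(Z) = 0.5*0.17948718 - (0.5*0.38461538)²
= 0.08974359 - 0.036982249 = 0.052761341

0.052761341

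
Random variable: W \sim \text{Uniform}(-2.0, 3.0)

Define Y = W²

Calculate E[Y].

Using E[X²] = Var(X) + (E[X])²:
E[W] = 0.5
Var(W) = (3 + 2)^2/12 = 2.0833333
E[W²] = 2.0833333 + 0.5² = 2.0833333 + 0.25 = 2.3333333

2.3333333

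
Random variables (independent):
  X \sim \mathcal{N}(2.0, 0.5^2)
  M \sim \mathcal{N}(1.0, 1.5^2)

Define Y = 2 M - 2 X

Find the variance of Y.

For independent RVs: Var(aX + bY) = a²Var(X) + b²Var(Y)
Var(X) = 0.25
Var(M) = 2.25
Var(Y) = (-2)²*0.25 + 2²*2.25
= 4*0.25 + 4*2.25 = 10

10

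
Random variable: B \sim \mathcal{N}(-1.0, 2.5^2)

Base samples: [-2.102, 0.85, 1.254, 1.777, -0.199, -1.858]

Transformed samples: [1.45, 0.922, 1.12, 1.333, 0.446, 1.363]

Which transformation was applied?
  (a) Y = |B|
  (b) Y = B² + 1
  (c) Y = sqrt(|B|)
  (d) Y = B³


Checking option (c) Y = sqrt(|B|):
  B = -2.102 -> Y = 1.45 ✓
  B = 0.85 -> Y = 0.922 ✓
  B = 1.254 -> Y = 1.12 ✓
All samples match this transformation.

(c) sqrt(|B|)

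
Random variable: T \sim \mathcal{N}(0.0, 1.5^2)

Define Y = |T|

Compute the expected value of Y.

For X ~ N(0, 1.5²), E[|X|] = sigma * sqrt(2/pi)
= 1.5 * sqrt(2/pi) = 1.1968268

1.1968268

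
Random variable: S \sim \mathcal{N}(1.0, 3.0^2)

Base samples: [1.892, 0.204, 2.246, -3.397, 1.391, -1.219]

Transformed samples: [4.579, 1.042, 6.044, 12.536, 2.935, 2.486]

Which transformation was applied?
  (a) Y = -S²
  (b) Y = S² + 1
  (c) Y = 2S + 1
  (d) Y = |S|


Checking option (b) Y = S² + 1:
  S = 1.892 -> Y = 4.579 ✓
  S = 0.204 -> Y = 1.042 ✓
  S = 2.246 -> Y = 6.044 ✓
All samples match this transformation.

(b) S² + 1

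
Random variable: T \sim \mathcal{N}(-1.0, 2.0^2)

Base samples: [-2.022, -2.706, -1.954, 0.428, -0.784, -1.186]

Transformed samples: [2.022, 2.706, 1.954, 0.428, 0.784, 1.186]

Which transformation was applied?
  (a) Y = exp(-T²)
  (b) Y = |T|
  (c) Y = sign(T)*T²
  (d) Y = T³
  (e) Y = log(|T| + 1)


Checking option (b) Y = |T|:
  T = -2.022 -> Y = 2.022 ✓
  T = -2.706 -> Y = 2.706 ✓
  T = -1.954 -> Y = 1.954 ✓
All samples match this transformation.

(b) |T|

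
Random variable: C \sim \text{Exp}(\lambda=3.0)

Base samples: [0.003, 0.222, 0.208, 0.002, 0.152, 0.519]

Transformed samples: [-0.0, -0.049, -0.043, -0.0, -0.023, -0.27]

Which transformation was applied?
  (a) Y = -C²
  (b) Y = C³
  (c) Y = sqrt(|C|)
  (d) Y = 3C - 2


Checking option (a) Y = -C²:
  C = 0.003 -> Y = -0.0 ✓
  C = 0.222 -> Y = -0.049 ✓
  C = 0.208 -> Y = -0.043 ✓
All samples match this transformation.

(a) -C²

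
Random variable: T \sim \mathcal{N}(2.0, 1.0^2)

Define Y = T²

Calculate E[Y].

Using E[X²] = Var(X) + (E[X])²:
E[T] = 2
Var(T) = 1.0^2 = 1
E[T²] = 1 + 2² = 1 + 4 = 5

5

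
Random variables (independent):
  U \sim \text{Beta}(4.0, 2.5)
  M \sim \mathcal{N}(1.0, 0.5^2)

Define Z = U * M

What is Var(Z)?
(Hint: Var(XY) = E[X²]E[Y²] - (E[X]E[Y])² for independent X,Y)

Var(XY) = E[X²]E[Y²] - (E[X]E[Y])²
E[U] = 0.61538462, Var(U) = 0.031558185
E[M] = 1, Var(M) = 0.25
E[U²] = 0.031558185 + 0.61538462² = 0.41025641
E[M²] = 0.25 + 1² = 1.25
Var(Z) = 0.41025641*1.25 - (0.61538462*1)²
= 0.51282051 - 0.37869822 = 0.13412229

0.13412229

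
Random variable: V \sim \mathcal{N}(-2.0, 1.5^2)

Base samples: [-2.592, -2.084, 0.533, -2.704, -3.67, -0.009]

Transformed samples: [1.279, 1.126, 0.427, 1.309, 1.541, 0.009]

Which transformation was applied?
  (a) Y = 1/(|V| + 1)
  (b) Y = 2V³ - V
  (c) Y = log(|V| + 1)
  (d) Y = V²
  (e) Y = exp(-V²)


Checking option (c) Y = log(|V| + 1):
  V = -2.592 -> Y = 1.279 ✓
  V = -2.084 -> Y = 1.126 ✓
  V = 0.533 -> Y = 0.427 ✓
All samples match this transformation.

(c) log(|V| + 1)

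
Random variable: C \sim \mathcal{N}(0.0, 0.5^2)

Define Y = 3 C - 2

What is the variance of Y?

For Y = aC + b: Var(Y) = a² * Var(C)
Var(C) = 0.5^2 = 0.25
Var(Y) = 3² * 0.25 = 9 * 0.25 = 2.25

2.25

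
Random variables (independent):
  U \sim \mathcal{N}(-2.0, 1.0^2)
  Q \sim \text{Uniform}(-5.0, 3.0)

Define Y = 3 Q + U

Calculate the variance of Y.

For independent RVs: Var(aX + bY) = a²Var(X) + b²Var(Y)
Var(U) = 1
Var(Q) = 5.3333333
Var(Y) = 1²*1 + 3²*5.3333333
= 1*1 + 9*5.3333333 = 49

49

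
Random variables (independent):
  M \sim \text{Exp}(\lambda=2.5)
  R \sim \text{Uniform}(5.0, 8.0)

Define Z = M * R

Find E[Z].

For independent RVs: E[XY] = E[X]*E[Y]
E[M] = 0.4
E[R] = 6.5
E[Z] = 0.4 * 6.5 = 2.6

2.6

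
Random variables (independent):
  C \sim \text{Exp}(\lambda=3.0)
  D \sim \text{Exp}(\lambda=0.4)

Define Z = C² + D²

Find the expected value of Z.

E[Z] = E[C²] + E[D²]
E[C²] = Var(C) + E[C]² = 0.11111111 + 0.11111111 = 0.22222222
E[D²] = Var(D) + E[D]² = 6.25 + 6.25 = 12.5
E[Z] = 0.22222222 + 12.5 = 12.722222

12.722222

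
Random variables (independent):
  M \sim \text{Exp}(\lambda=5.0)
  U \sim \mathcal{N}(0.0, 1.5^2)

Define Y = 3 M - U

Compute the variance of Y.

For independent RVs: Var(aX + bY) = a²Var(X) + b²Var(Y)
Var(M) = 0.04
Var(U) = 2.25
Var(Y) = 3²*0.04 + (-1)²*2.25
= 9*0.04 + 1*2.25 = 2.61

2.61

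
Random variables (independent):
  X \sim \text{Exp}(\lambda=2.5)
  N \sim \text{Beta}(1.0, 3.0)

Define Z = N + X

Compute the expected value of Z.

E[Z] = 1*E[X] + 1*E[N]
E[X] = 0.4
E[N] = 0.25
E[Z] = 1*0.4 + 1*0.25 = 0.65

0.65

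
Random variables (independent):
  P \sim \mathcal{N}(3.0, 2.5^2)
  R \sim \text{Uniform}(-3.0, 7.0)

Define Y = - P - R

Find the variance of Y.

For independent RVs: Var(aX + bY) = a²Var(X) + b²Var(Y)
Var(P) = 6.25
Var(R) = 8.3333333
Var(Y) = (-1)²*6.25 + (-1)²*8.3333333
= 1*6.25 + 1*8.3333333 = 14.583333

14.583333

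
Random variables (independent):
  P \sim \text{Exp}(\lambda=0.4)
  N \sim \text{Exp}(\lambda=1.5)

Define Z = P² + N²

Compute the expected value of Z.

E[Z] = E[P²] + E[N²]
E[P²] = Var(P) + E[P]² = 6.25 + 6.25 = 12.5
E[N²] = Var(N) + E[N]² = 0.44444444 + 0.44444444 = 0.88888889
E[Z] = 12.5 + 0.88888889 = 13.388889

13.388889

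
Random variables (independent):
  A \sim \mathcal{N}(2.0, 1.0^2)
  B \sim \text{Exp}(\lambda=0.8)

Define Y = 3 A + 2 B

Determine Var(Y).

For independent RVs: Var(aX + bY) = a²Var(X) + b²Var(Y)
Var(A) = 1
Var(B) = 1.5625
Var(Y) = 3²*1 + 2²*1.5625
= 9*1 + 4*1.5625 = 15.25

15.25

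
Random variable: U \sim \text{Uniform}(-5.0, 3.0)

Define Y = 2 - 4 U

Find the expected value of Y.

For Y = -4U + 2:
E[Y] = -4 * E[U] + 2
E[U] = (-5 + 3)/2 = -1
E[Y] = -4 * (-1) + 2 = 6

6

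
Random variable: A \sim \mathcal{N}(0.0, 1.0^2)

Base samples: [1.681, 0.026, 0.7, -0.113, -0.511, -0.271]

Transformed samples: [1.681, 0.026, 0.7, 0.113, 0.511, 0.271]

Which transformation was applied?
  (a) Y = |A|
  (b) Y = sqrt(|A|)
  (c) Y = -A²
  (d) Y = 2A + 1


Checking option (a) Y = |A|:
  A = 1.681 -> Y = 1.681 ✓
  A = 0.026 -> Y = 0.026 ✓
  A = 0.7 -> Y = 0.7 ✓
All samples match this transformation.

(a) |A|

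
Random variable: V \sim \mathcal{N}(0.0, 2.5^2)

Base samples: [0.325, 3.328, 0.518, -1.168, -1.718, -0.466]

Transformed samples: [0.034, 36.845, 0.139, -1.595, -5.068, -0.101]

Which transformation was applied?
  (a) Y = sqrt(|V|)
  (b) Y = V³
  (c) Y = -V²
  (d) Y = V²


Checking option (b) Y = V³:
  V = 0.325 -> Y = 0.034 ✓
  V = 3.328 -> Y = 36.845 ✓
  V = 0.518 -> Y = 0.139 ✓
All samples match this transformation.

(b) V³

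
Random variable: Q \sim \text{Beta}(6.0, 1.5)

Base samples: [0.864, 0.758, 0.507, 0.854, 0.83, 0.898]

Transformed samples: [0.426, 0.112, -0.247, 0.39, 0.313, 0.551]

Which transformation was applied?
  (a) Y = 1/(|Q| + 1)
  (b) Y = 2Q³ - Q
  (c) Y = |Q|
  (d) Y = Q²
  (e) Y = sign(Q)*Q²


Checking option (b) Y = 2Q³ - Q:
  Q = 0.864 -> Y = 0.426 ✓
  Q = 0.758 -> Y = 0.112 ✓
  Q = 0.507 -> Y = -0.247 ✓
All samples match this transformation.

(b) 2Q³ - Q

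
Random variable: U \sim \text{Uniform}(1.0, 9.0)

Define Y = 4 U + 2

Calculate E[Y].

For Y = 4U + 2:
E[Y] = 4 * E[U] + 2
E[U] = (1 + 9)/2 = 5
E[Y] = 4 * 5 + 2 = 22

22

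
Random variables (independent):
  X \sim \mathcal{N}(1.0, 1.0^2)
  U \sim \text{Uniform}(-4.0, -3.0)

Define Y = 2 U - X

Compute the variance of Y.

For independent RVs: Var(aX + bY) = a²Var(X) + b²Var(Y)
Var(X) = 1
Var(U) = 0.083333333
Var(Y) = (-1)²*1 + 2²*0.083333333
= 1*1 + 4*0.083333333 = 1.3333333

1.3333333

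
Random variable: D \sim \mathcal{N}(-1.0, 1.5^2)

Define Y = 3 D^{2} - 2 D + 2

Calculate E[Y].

E[Y] = 3*E[D²] - 2*E[D] + 2
E[D] = -1
E[D²] = Var(D) + (E[D])² = 2.25 + 1 = 3.25
E[Y] = 3*3.25 - 2*(-1) + 2 = 13.75

13.75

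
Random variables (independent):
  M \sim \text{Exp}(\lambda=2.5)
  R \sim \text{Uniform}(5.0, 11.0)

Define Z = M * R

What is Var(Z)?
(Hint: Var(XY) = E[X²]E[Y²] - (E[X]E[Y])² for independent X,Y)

Var(XY) = E[X²]E[Y²] - (E[X]E[Y])²
E[M] = 0.4, Var(M) = 0.16
E[R] = 8, Var(R) = 3
E[M²] = 0.16 + 0.4² = 0.32
E[R²] = 3 + 8² = 67
Var(Z) = 0.32*67 - (0.4*8)²
= 21.44 - 10.24 = 11.2

11.2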